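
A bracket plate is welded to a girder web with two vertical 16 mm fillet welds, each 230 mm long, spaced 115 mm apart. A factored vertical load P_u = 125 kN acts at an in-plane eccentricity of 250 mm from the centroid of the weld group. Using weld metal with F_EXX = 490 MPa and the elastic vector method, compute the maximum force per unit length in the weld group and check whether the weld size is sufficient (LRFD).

Total weld length L_w = 460 mm. Treat welds as unit-width lines.
Polar moment about centroid: J = 2[d³/12 + d(b/2)²] = 2[230³/12 + 230×57.5²] = 3549000 mm³.
Direct shear f_v = P/L_w = 125×10³ / 460 = 271.7 N/mm (vertical).
Torsion M = P·e = 125×10³ × 250 = 31250000 N·mm.
Critical point at (x, y) = (57.5, 115) from centroid. f_tx = M·y/J = 1013 N/mm; f_ty = M·x/J = 506.3 N/mm.
Resultant f_max = √[f_tx² + (f_v + f_ty)²] = √[1013² + (271.7 + 506.3)²] = 1277 N/mm.
Capacity per unit length: φr_n = 0.75 × 0.6 × 490 × (0.707 × 16) = 2494 N/mm.
1277 ≤ 2494 → adequate.

f_max ≈ 1280 N/mm; adequate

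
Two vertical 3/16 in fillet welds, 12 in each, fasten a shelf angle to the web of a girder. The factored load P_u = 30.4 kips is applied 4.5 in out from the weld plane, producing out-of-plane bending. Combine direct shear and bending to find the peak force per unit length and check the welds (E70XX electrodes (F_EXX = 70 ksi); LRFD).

L_w = 2 × 12 = 24 in; section modulus (unit throat) S = 2 × L²/6 = 48 in².
Direct shear f_v = P/L_w = 30.4/24 = 1.267 kip/in.
Moment M = P × e = 30.4 × 4.5 = 136.8 kip·in; bending f_b = M/S = 2.85 kip/in.
f_max = √(f_v² + f_b²) = √(1.267² + 2.85²) = 3.119 kip/in.
φr_n = 0.75 × 0.6 × 70 × (0.707 × 0.1875) = 4.176 kip/in → adequate.

f_max ≈ 3.12 kip/in; adequate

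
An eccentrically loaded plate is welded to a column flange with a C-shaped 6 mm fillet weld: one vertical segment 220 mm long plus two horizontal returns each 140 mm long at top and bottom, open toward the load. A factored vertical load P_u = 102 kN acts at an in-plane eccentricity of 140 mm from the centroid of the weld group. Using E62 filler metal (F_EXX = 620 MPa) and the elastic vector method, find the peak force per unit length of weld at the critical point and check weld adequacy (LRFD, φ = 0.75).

f_max ≈ 558 N/mm; adequate

Total weld length L_w = 500 mm. Treat welds as unit-width lines.
Centroid: x̄ = 2×140×70 / 500 = 39.2 mm from the vertical weld.
Polar moment about centroid: J = I_x + I_y = [220³/12 + 2×140×110²] + [220×39.2² + 2(140³/12 + 140×30.8²)] = 5336000 mm³.
Direct shear f_v = P/L_w = 102×10³ / 500 = 204 N/mm (vertical).
Torsion M = P·e = 102×10³ × 140 = 14280000 N·mm.
Critical point at (x, y) = (100.8, 110) from centroid. f_tx = M·y/J = 294.4 N/mm; f_ty = M·x/J = 269.7 N/mm.
Resultant f_max = √[f_tx² + (f_v + f_ty)²] = √[294.4² + (204 + 269.7)²] = 557.7 N/mm.
Capacity per unit length: φr_n = 0.75 × 0.6 × 620 × (0.707 × 6) = 1184 N/mm.
557.7 ≤ 1184 → adequate.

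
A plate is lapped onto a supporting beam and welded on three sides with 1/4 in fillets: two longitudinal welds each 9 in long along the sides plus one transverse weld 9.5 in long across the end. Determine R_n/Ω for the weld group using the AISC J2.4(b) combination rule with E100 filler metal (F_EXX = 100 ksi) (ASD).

t_e = 0.707 × 0.25 = 0.1767 in.
R_nwl = 0.6 × 100 × 0.1767 × 18 = 190.9 kip (longitudinal, 2 welds).
R_nwt = 0.6 × 100 × 0.1767 × 9.5 = 100.7 kip (transverse, base value).
(i) R_nwl + R_nwt = 291.6 kip; (ii) 0.85 R_nwl + 1.5 R_nwt = 313.4 kip.
R_n = max = 313.4 kip [governs: (ii)]; R_n/Ω = 156.7 kip.

R_n/Ω ≈ 157 kip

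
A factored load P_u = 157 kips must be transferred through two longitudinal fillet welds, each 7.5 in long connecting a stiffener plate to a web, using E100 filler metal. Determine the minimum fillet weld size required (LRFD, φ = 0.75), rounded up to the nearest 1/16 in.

w = 3/8 in

E100XX → F_EXX = 100 ksi.
Total weld length L = 15 in.
Required throat t_e = P_u / (φ × 0.6 F_EXX × L) = 157 / (0.75 × 0.6 × 100 × 15) = 0.2326 in.
Required leg w = t_e / 0.707 = 0.329 in → use 3/8 in.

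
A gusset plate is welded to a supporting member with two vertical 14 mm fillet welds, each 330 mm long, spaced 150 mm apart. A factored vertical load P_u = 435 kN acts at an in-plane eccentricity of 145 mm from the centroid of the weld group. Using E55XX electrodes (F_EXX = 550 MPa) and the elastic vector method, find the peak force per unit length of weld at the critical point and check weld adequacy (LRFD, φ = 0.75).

f_max ≈ 1570 N/mm; adequate

Total weld length L_w = 660 mm. Treat welds as unit-width lines.
Polar moment about centroid: J = 2[d³/12 + d(b/2)²] = 2[330³/12 + 330×75²] = 9702000 mm³.
Direct shear f_v = P/L_w = 435×10³ / 660 = 659.1 N/mm (vertical).
Torsion M = P·e = 435×10³ × 145 = 63075000 N·mm.
Critical point at (x, y) = (75, 165) from centroid. f_tx = M·y/J = 1073 N/mm; f_ty = M·x/J = 487.6 N/mm.
Resultant f_max = √[f_tx² + (f_v + f_ty)²] = √[1073² + (659.1 + 487.6)²] = 1570 N/mm.
Capacity per unit length: φr_n = 0.75 × 0.6 × 550 × (0.707 × 14) = 2450 N/mm.
1570 ≤ 2450 → adequate.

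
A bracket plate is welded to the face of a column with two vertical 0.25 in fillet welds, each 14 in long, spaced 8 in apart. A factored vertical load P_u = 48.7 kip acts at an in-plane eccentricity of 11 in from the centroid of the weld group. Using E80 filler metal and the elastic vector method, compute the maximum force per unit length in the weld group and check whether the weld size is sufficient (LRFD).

f_max ≈ 5.83 kip/in; adequate

E80XX → F_EXX = 80 ksi.
Total weld length L_w = 28 in. Treat welds as unit-width lines.
Polar moment about centroid: J = 2[d³/12 + d(b/2)²] = 2[14³/12 + 14×4²] = 905.3 in³.
Direct shear f_v = P/L_w = 48.7 / 28 = 1.739 kip/in (vertical).
Torsion M = P·e = 48.7 × 11 = 535.7 kip·in.
Critical point at (x, y) = (4, 7) from centroid. f_tx = M·y/J = 4.142 kip/in; f_ty = M·x/J = 2.367 kip/in.
Resultant f_max = √[f_tx² + (f_v + f_ty)²] = √[4.142² + (1.739 + 2.367)²] = 5.832 kip/in.
Capacity per unit length: φr_n = 0.75 × 0.6 × 80 × (0.707 × 0.25) = 6.363 kip/in.
5.832 ≤ 6.363 → adequate.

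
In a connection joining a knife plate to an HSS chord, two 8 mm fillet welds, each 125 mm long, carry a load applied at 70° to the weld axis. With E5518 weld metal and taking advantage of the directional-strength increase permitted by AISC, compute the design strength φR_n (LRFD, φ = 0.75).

E55XX → F_EXX = 550 MPa.
t_e = 0.707 × 8 = 5.656 mm; A_we = 5.656 × 250 = 1414 mm².
Directional factor: 1.0 + 0.5 sin^1.5(70°) = 1.455.
F_nw = 0.6 × 550 × 1.455 = 480.3 MPa.
φR_n = 0.75 × 480.3 × 1414 × 10⁻³ = 509.4 kN.

φR_n ≈ 509 kN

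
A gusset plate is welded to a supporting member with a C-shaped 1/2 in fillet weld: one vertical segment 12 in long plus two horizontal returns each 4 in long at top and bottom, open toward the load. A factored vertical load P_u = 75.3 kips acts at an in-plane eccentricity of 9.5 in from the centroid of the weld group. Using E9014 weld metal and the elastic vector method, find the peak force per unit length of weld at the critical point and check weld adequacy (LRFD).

f_max ≈ 12.7 kip/in; adequate

E90XX → F_EXX = 90 ksi.
Total weld length L_w = 20 in. Treat welds as unit-width lines.
Centroid: x̄ = 2×4×2 / 20 = 0.8 in from the vertical weld.
Polar moment about centroid: J = I_x + I_y = [12³/12 + 2×4×6²] + [12×0.8² + 2(4³/12 + 4×1.2²)] = 461.9 in³.
Direct shear f_v = P/L_w = 75.3 / 20 = 3.765 kip/in (vertical).
Torsion M = P·e = 75.3 × 9.5 = 715.35 kip·in.
Critical point at (x, y) = (3.2, 6) from centroid. f_tx = M·y/J = 9.293 kip/in; f_ty = M·x/J = 4.956 kip/in.
Resultant f_max = √[f_tx² + (f_v + f_ty)²] = √[9.293² + (3.765 + 4.956)²] = 12.74 kip/in.
Capacity per unit length: φr_n = 0.75 × 0.6 × 90 × (0.707 × 0.5) = 14.32 kip/in.
12.74 ≤ 14.32 → adequate.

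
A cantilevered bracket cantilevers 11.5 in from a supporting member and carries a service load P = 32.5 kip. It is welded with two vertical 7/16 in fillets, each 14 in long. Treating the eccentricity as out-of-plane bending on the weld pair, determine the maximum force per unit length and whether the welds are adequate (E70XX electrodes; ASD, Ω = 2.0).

E70XX → F_EXX = 70 ksi.
L_w = 2 × 14 = 28 in; section modulus (unit throat) S = 2 × L²/6 = 65.33 in².
Direct shear f_v = P/L_w = 32.5/28 = 1.161 kip/in.
Moment M = P × e = 32.5 × 11.5 = 373.75 kip·in; bending f_b = M/S = 5.721 kip/in.
f_max = √(f_v² + f_b²) = √(1.161² + 5.721²) = 5.837 kip/in.
r_n/Ω = (1/2.0) × 0.6 × 70 × (0.707 × 0.4375) = 6.496 kip/in → adequate.

f_max ≈ 5.84 kip/in; adequate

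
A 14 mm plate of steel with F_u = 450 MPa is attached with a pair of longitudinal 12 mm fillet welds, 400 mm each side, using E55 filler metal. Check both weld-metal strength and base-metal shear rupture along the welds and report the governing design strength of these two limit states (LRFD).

φR_n ≈ 1680 kN (weld metal governs)

E55XX → F_EXX = 550 MPa.
t_e = 0.707 × 12 = 8.484 mm; L = 800 mm.
Weld metal: φR_n = 0.75 × 0.6 × 550 × 8.484 × 800 × 10⁻³ = 1680 kN.
Base metal (shear rupture): φR_n = 0.75 × 0.6 × 450 × 14 × 800 × 10⁻³ = 2268 kN.
Governing: weld metal.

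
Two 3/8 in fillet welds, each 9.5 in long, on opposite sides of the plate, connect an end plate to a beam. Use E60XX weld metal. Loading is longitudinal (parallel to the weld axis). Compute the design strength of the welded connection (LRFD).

φR_n ≈ 136 kips

E60XX → F_EXX = 60 ksi.
Effective throat t_e = 0.707 × 0.375 = 0.2651 in.
Total length L = 19 in; A_we = 0.2651 × 19 = 5.037 in².
F_nw = 0.6 F_EXX = 0.6 × 60 = 36 ksi.
φR_n = 0.75 × 36 × 5.037 = 136 kips.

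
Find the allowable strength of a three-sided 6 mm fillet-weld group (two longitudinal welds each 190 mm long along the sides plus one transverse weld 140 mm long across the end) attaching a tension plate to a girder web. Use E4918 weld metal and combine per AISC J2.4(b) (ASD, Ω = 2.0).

R_n/Ω ≈ 332 kN

E49XX → F_EXX = 490 MPa.
t_e = 0.707 × 6 = 4.242 mm.
R_nwl = 0.6 × 490 × 4.242 × 380 × 10⁻³ = 473.9 kN (longitudinal, 2 welds).
R_nwt = 0.6 × 490 × 4.242 × 140 × 10⁻³ = 174.6 kN (transverse, base value).
(i) R_nwl + R_nwt = 648.5 kN; (ii) 0.85 R_nwl + 1.5 R_nwt = 664.7 kN.
R_n = max = 664.7 kN [governs: (ii)]; R_n/Ω = 332.4 kN.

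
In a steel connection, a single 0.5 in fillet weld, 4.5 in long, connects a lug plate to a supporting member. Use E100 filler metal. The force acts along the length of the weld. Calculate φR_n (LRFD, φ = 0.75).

E100XX → F_EXX = 100 ksi.
Effective throat t_e = 0.707 × 0.5 = 0.3535 in.
Total length L = 4.5 in; A_we = 0.3535 × 4.5 = 1.591 in².
F_nw = 0.6 F_EXX = 0.6 × 100 = 60 ksi.
φR_n = 0.75 × 60 × 1.591 = 71.58 kip.

φR_n ≈ 71.6 kip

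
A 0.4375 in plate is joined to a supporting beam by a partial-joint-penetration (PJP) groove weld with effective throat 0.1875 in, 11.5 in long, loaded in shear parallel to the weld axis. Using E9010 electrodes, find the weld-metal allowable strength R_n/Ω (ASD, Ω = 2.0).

R_n/Ω ≈ 58.2 kip

E90XX → F_EXX = 90 ksi.
Effective throat (given) t_e = 0.1875 in.
A_we = 0.1875 × 11.5 = 2.156 in².
F_nw = 0.6 F_EXX = 54 ksi.
R_n/Ω = (54 × 2.156) / 2.0 = 58.22 kip.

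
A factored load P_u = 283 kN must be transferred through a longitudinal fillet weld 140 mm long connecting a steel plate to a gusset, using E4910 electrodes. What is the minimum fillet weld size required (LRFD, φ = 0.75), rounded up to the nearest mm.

w = 13 mm

E49XX → F_EXX = 490 MPa.
Total weld length L = 140 mm.
Required throat t_e = P_u / (φ × 0.6 F_EXX × L) = 283 / (0.75 × 0.6 × 490 × 140 × 10⁻³) = 9.167 mm.
Required leg w = t_e / 0.707 = 12.97 mm → use 13 mm.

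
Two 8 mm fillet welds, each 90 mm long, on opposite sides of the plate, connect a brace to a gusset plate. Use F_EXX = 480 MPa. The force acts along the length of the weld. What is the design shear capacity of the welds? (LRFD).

Effective throat t_e = 0.707 × 8 = 5.656 mm.
Total length L = 180 mm; A_we = 5.656 × 180 = 1018 mm².
F_nw = 0.6 F_EXX = 0.6 × 480 = 288 MPa.
φR_n = 0.75 × 288 × 1018 × 10⁻³ = 219.9 kN.

φR_n ≈ 220 kN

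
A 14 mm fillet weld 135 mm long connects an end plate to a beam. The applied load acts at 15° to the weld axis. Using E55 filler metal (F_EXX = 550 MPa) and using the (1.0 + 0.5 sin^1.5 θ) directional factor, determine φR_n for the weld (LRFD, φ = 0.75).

t_e = 0.707 × 14 = 9.898 mm; A_we = 9.898 × 135 = 1336 mm².
Directional factor: 1.0 + 0.5 sin^1.5(15°) = 1.066.
F_nw = 0.6 × 550 × 1.066 = 351.7 MPa.
φR_n = 0.75 × 351.7 × 1336 × 10⁻³ = 352.5 kN.

φR_n ≈ 352 kN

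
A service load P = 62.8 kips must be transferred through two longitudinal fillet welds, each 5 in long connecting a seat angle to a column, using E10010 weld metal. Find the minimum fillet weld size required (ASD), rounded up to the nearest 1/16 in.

E100XX → F_EXX = 100 ksi.
Total weld length L = 10 in.
Required throat t_e = P × Ω / (0.6 F_EXX × L) = 62.8 × 2.0 / (0.6 × 100 × 10) = 0.2093 in.
Required leg w = t_e / 0.707 = 0.2961 in → use 5/16 in.

w = 5/16 in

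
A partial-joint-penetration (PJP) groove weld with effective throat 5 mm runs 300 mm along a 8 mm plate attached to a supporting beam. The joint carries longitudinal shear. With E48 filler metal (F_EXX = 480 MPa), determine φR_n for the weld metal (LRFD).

Effective throat (given) t_e = 5 mm.
A_we = 5 × 300 = 1500 mm².
F_nw = 0.6 F_EXX = 288 MPa.
φR_n = 0.75 × 288 × 1500 × 10⁻³ = 324 kN.

φR_n ≈ 324 kN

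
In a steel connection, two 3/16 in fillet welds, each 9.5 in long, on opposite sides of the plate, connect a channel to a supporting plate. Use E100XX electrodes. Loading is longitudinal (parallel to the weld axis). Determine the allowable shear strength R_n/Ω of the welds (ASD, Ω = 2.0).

R_n/Ω ≈ 75.6 kip

E100XX → F_EXX = 100 ksi.
Effective throat t_e = 0.707 × 0.1875 = 0.1326 in.
Total length L = 19 in; A_we = 0.1326 × 19 = 2.519 in².
F_nw = 0.6 F_EXX = 0.6 × 100 = 60 ksi.
R_n = 60 × 2.519 = 151.1 kip; R_n/Ω = 151.1/2.0 = 75.56 kip.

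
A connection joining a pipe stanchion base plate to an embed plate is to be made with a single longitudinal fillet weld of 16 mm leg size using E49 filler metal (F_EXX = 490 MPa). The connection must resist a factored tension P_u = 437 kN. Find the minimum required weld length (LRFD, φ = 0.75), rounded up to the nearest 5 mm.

Throat t_e = 0.707 × 16 = 11.31 mm.
φr_n = 0.75 × 0.6 × 490 × 11.31 × 10⁻³ = 2.494 kN/mm.
L_req = P_u / φr_n = 437 / 2.494 = 175.2 mm total.
Round up → use L = 180 mm.

L = 180 mm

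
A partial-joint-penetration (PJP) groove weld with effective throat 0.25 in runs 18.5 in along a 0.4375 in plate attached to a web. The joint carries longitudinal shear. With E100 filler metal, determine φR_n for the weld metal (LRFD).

E100XX → F_EXX = 100 ksi.
Effective throat (given) t_e = 0.25 in.
A_we = 0.25 × 18.5 = 4.625 in².
F_nw = 0.6 F_EXX = 60 ksi.
φR_n = 0.75 × 60 × 4.625 = 208.1 kips.

φR_n ≈ 208 kips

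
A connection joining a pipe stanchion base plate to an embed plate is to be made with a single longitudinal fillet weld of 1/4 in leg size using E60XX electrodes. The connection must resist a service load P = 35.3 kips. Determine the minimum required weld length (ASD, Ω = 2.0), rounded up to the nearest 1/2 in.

E60XX → F_EXX = 60 ksi.
Throat t_e = 0.707 × 0.25 = 0.1767 in.
r_n/Ω = (0.6 × 60 × 0.1767) / 2.0 = 3.181 kip/in.
L_req = P / (r_n/Ω) = 35.3 / 3.181 = 11.1 in total.
Round up → use L = 11.5 in.

L = 11.5 in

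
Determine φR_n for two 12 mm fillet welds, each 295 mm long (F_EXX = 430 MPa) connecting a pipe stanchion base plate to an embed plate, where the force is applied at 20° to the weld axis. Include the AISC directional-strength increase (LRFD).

t_e = 0.707 × 12 = 8.484 mm; A_we = 8.484 × 590 = 5006 mm².
Directional factor: 1.0 + 0.5 sin^1.5(20°) = 1.1.
F_nw = 0.6 × 430 × 1.1 = 283.8 MPa.
φR_n = 0.75 × 283.8 × 5006 × 10⁻³ = 1065 kN.

φR_n ≈ 1070 kN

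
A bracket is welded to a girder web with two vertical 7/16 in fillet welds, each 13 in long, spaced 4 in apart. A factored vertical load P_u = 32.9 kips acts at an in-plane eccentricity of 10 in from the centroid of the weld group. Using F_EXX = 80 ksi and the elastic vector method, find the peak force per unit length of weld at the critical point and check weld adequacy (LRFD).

f_max ≈ 5.27 kip/in; adequate

Total weld length L_w = 26 in. Treat welds as unit-width lines.
Polar moment about centroid: J = 2[d³/12 + d(b/2)²] = 2[13³/12 + 13×2²] = 470.2 in³.
Direct shear f_v = P/L_w = 32.9 / 26 = 1.265 kip/in (vertical).
Torsion M = P·e = 32.9 × 10 = 329 kip·in.
Critical point at (x, y) = (2, 6.5) from centroid. f_tx = M·y/J = 4.548 kip/in; f_ty = M·x/J = 1.4 kip/in.
Resultant f_max = √[f_tx² + (f_v + f_ty)²] = √[4.548² + (1.265 + 1.4)²] = 5.272 kip/in.
Capacity per unit length: φr_n = 0.75 × 0.6 × 80 × (0.707 × 0.4375) = 11.14 kip/in.
5.272 ≤ 11.14 → adequate.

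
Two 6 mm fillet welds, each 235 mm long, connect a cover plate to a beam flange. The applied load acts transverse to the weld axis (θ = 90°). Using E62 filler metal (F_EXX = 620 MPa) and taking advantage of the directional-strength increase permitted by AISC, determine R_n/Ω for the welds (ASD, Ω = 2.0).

R_n/Ω ≈ 556 kN

t_e = 0.707 × 6 = 4.242 mm; A_we = 4.242 × 470 = 1994 mm².
Directional factor: 1.0 + 0.5 sin^1.5(90°) = 1.5.
F_nw = 0.6 × 620 × 1.5 = 558 MPa.
R_n/Ω = (558 × 1994) / 2.0 × 10⁻³ = 556.3 kN.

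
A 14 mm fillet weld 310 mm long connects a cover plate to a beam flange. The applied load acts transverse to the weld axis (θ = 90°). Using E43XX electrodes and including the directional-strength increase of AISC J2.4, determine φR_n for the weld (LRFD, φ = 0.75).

E43XX → F_EXX = 430 MPa.
t_e = 0.707 × 14 = 9.898 mm; A_we = 9.898 × 310 = 3068 mm².
Directional factor: 1.0 + 0.5 sin^1.5(90°) = 1.5.
F_nw = 0.6 × 430 × 1.5 = 387 MPa.
φR_n = 0.75 × 387 × 3068 × 10⁻³ = 890.6 kN.

φR_n ≈ 891 kN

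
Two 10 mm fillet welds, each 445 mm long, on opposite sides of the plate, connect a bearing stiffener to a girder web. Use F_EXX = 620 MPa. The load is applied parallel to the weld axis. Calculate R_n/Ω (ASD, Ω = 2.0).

R_n/Ω ≈ 1170 kN

Effective throat t_e = 0.707 × 10 = 7.07 mm.
Total length L = 890 mm; A_we = 7.07 × 890 = 6292 mm².
F_nw = 0.6 F_EXX = 0.6 × 620 = 372 MPa.
R_n = 372 × 6292 × 10⁻³ = 2341 kN; R_n/Ω = 2341/2.0 = 1170 kN.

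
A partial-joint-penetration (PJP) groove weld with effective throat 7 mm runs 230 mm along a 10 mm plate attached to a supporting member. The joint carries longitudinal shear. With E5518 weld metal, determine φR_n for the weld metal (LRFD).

E55XX → F_EXX = 550 MPa.
Effective throat (given) t_e = 7 mm.
A_we = 7 × 230 = 1610 mm².
F_nw = 0.6 F_EXX = 330 MPa.
φR_n = 0.75 × 330 × 1610 × 10⁻³ = 398.5 kN.

φR_n ≈ 398 kN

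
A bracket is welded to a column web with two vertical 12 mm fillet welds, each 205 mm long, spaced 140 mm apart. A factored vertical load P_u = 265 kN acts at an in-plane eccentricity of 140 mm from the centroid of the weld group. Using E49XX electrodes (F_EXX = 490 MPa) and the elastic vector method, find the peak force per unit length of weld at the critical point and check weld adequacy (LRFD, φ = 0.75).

f_max ≈ 1780 N/mm; adequate

Total weld length L_w = 410 mm. Treat welds as unit-width lines.
Polar moment about centroid: J = 2[d³/12 + d(b/2)²] = 2[205³/12 + 205×70²] = 3445000 mm³.
Direct shear f_v = P/L_w = 265×10³ / 410 = 646.3 N/mm (vertical).
Torsion M = P·e = 265×10³ × 140 = 37100000 N·mm.
Critical point at (x, y) = (70, 102.5) from centroid. f_tx = M·y/J = 1104 N/mm; f_ty = M·x/J = 753.9 N/mm.
Resultant f_max = √[f_tx² + (f_v + f_ty)²] = √[1104² + (646.3 + 753.9)²] = 1783 N/mm.
Capacity per unit length: φr_n = 0.75 × 0.6 × 490 × (0.707 × 12) = 1871 N/mm.
1783 ≤ 1871 → adequate.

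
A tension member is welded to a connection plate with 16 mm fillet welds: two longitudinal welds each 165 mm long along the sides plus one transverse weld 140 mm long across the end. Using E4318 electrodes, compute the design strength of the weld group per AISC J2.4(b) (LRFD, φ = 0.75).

E43XX → F_EXX = 430 MPa.
t_e = 0.707 × 16 = 11.31 mm.
R_nwl = 0.6 × 430 × 11.31 × 330 × 10⁻³ = 963.1 kN (longitudinal, 2 welds).
R_nwt = 0.6 × 430 × 11.31 × 140 × 10⁻³ = 408.6 kN (transverse, base value).
(i) R_nwl + R_nwt = 1372 kN; (ii) 0.85 R_nwl + 1.5 R_nwt = 1432 kN.
R_n = max = 1432 kN [governs: (ii)]; φR_n = 1074 kN.

φR_n ≈ 1070 kN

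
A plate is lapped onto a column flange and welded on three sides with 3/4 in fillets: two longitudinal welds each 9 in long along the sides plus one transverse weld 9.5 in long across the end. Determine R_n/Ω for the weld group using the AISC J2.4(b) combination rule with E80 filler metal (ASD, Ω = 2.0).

R_n/Ω ≈ 376 kip

E80XX → F_EXX = 80 ksi.
t_e = 0.707 × 0.75 = 0.5302 in.
R_nwl = 0.6 × 80 × 0.5302 × 18 = 458.1 kip (longitudinal, 2 welds).
R_nwt = 0.6 × 80 × 0.5302 × 9.5 = 241.8 kip (transverse, base value).
(i) R_nwl + R_nwt = 699.9 kip; (ii) 0.85 R_nwl + 1.5 R_nwt = 752.1 kip.
R_n = max = 752.1 kip [governs: (ii)]; R_n/Ω = 376.1 kip.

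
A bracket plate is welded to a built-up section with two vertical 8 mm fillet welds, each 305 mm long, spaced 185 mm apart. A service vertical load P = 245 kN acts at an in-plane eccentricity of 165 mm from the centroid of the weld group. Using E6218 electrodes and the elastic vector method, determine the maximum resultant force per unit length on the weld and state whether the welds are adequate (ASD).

f_max ≈ 994 N/mm; adequate

E62XX → F_EXX = 620 MPa.
Total weld length L_w = 610 mm. Treat welds as unit-width lines.
Polar moment about centroid: J = 2[d³/12 + d(b/2)²] = 2[305³/12 + 305×92.5²] = 9948000 mm³.
Direct shear f_v = P/L_w = 245×10³ / 610 = 401.6 N/mm (vertical).
Torsion M = P·e = 245×10³ × 165 = 40425000 N·mm.
Critical point at (x, y) = (92.5, 152.5) from centroid. f_tx = M·y/J = 619.7 N/mm; f_ty = M·x/J = 375.9 N/mm.
Resultant f_max = √[f_tx² + (f_v + f_ty)²] = √[619.7² + (401.6 + 375.9)²] = 994.3 N/mm.
Capacity per unit length: r_n/Ω = (1/2.0) × 0.6 × 620 × (0.707 × 8) = 1052 N/mm.
994.3 ≤ 1052 → adequate.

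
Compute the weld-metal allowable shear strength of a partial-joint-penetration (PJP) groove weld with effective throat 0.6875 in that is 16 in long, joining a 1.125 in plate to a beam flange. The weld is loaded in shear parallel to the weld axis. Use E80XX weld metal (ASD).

R_n/Ω ≈ 264 kips

E80XX → F_EXX = 80 ksi.
Effective throat (given) t_e = 0.6875 in.
A_we = 0.6875 × 16 = 11 in².
F_nw = 0.6 F_EXX = 48 ksi.
R_n/Ω = (48 × 11) / 2.0 = 264 kips.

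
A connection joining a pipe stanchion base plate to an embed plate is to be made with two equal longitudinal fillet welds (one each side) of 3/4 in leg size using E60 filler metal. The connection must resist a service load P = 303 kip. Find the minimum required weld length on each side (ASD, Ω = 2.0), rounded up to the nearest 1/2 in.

L = 16 in on each side

E60XX → F_EXX = 60 ksi.
Throat t_e = 0.707 × 0.75 = 0.5302 in.
r_n/Ω = (0.6 × 60 × 0.5302) / 2.0 = 9.544 kip/in.
L_req = P / (r_n/Ω) = 303 / 9.544 = 31.75 in total.
Per side: 31.75 / 2 = 15.87 in.
Round up → use L = 16 in on each side.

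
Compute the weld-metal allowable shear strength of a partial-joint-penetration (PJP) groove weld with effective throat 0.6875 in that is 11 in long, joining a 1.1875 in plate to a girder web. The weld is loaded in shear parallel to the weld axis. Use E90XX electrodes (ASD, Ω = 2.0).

E90XX → F_EXX = 90 ksi.
Effective throat (given) t_e = 0.6875 in.
A_we = 0.6875 × 11 = 7.562 in².
F_nw = 0.6 F_EXX = 54 ksi.
R_n/Ω = (54 × 7.562) / 2.0 = 204.2 kip.

R_n/Ω ≈ 204 kip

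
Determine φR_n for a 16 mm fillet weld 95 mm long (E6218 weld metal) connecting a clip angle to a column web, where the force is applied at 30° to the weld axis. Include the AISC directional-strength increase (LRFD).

E62XX → F_EXX = 620 MPa.
t_e = 0.707 × 16 = 11.31 mm; A_we = 11.31 × 95 = 1075 mm².
Directional factor: 1.0 + 0.5 sin^1.5(30°) = 1.177.
F_nw = 0.6 × 620 × 1.177 = 437.8 MPa.
φR_n = 0.75 × 437.8 × 1075 × 10⁻³ = 352.8 kN.

φR_n ≈ 353 kN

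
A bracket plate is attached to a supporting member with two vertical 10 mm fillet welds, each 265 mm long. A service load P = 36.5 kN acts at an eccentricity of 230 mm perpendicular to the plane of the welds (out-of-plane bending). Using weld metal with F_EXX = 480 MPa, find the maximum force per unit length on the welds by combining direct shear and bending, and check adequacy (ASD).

f_max ≈ 365 N/mm; adequate

L_w = 2 × 265 = 530 mm; section modulus (unit throat) S = 2 × L²/6 = 23410 mm².
Direct shear f_v = P/L_w = 36.5×10³/530 = 68.87 N/mm.
Moment M = P × e = 36.5×10³ × 230 = 8395000 N·mm; bending f_b = M/S = 358.6 N/mm.
f_max = √(f_v² + f_b²) = √(68.87² + 358.6²) = 365.2 N/mm.
r_n/Ω = (1/2.0) × 0.6 × 480 × (0.707 × 10) = 1018 N/mm → adequate.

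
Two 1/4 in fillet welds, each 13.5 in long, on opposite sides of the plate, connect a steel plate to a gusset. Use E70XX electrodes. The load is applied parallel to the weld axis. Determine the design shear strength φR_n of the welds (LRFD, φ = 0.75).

φR_n ≈ 150 kips

E70XX → F_EXX = 70 ksi.
Effective throat t_e = 0.707 × 0.25 = 0.1767 in.
Total length L = 27 in; A_we = 0.1767 × 27 = 4.772 in².
F_nw = 0.6 F_EXX = 0.6 × 70 = 42 ksi.
φR_n = 0.75 × 42 × 4.772 = 150.3 kips.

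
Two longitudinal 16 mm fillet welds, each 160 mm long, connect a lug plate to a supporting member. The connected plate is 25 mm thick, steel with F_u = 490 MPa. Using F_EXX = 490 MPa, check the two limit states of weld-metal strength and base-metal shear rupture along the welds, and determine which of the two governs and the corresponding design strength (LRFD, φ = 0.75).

φR_n ≈ 798 kN (weld metal governs)

t_e = 0.707 × 16 = 11.31 mm; L = 320 mm.
Weld metal: φR_n = 0.75 × 0.6 × 490 × 11.31 × 320 × 10⁻³ = 798.2 kN.
Base metal (shear rupture): φR_n = 0.75 × 0.6 × 490 × 25 × 320 × 10⁻³ = 1764 kN.
Governing: weld metal.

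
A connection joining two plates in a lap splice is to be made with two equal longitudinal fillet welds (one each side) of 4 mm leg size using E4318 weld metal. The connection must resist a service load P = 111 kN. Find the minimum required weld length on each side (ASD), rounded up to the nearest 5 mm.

L = 155 mm on each side

E43XX → F_EXX = 430 MPa.
Throat t_e = 0.707 × 4 = 2.828 mm.
r_n/Ω = (0.6 × 430 × 2.828) / 2.0 = 364.8 N/mm = 0.3648 kN/mm.
L_req = P / (r_n/Ω) = 111 / 0.3648 = 304.3 mm total.
Per side: 304.3 / 2 = 152.1 mm.
Round up → use L = 155 mm on each side.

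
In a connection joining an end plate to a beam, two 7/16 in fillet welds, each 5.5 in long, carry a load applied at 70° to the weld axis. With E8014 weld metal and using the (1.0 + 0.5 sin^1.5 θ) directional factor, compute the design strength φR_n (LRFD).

φR_n ≈ 178 kips

E80XX → F_EXX = 80 ksi.
t_e = 0.707 × 0.4375 = 0.3093 in; A_we = 0.3093 × 11 = 3.402 in².
Directional factor: 1.0 + 0.5 sin^1.5(70°) = 1.455.
F_nw = 0.6 × 80 × 1.455 = 69.86 ksi.
φR_n = 0.75 × 69.86 × 3.402 = 178.3 kips.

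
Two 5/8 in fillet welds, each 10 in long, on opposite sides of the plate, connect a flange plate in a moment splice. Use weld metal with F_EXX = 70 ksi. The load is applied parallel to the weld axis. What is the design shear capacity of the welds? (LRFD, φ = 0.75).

φR_n ≈ 278 kip

Effective throat t_e = 0.707 × 0.625 = 0.4419 in.
Total length L = 20 in; A_we = 0.4419 × 20 = 8.837 in².
F_nw = 0.6 F_EXX = 0.6 × 70 = 42 ksi.
φR_n = 0.75 × 42 × 8.837 = 278.4 kip.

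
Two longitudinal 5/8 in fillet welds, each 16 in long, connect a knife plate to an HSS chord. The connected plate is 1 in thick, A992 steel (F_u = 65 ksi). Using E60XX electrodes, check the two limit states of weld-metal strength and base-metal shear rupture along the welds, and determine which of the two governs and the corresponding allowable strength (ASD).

E60XX → F_EXX = 60 ksi.
t_e = 0.707 × 0.625 = 0.4419 in; L = 32 in.
Weld metal: R_n/Ω = (1/2.0) × 0.6 × 60 × 0.4419 × 32 = 254.5 kip.
Base metal (shear rupture): R_n/Ω = (1/2.0) × 0.6 × 65 × 1 × 32 = 624 kip.
Governing: weld metal.

R_n/Ω ≈ 255 kip (weld metal governs)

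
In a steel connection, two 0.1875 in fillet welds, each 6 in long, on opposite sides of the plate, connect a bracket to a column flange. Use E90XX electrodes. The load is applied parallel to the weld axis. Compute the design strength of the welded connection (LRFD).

E90XX → F_EXX = 90 ksi.
Effective throat t_e = 0.707 × 0.1875 = 0.1326 in.
Total length L = 12 in; A_we = 0.1326 × 12 = 1.591 in².
F_nw = 0.6 F_EXX = 0.6 × 90 = 54 ksi.
φR_n = 0.75 × 54 × 1.591 = 64.43 kip.

φR_n ≈ 64.4 kip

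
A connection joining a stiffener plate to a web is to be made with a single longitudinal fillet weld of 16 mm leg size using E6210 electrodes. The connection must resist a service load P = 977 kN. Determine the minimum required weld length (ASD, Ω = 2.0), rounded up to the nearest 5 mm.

E62XX → F_EXX = 620 MPa.
Throat t_e = 0.707 × 16 = 11.31 mm.
r_n/Ω = (0.6 × 620 × 11.31) / 2.0 = 2104 N/mm = 2.104 kN/mm.
L_req = P / (r_n/Ω) = 977 / 2.104 = 464.3 mm total.
Round up → use L = 465 mm.

L = 465 mm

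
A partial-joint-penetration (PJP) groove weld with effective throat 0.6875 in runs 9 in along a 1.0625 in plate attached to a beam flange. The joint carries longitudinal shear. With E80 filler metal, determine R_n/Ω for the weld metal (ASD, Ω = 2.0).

E80XX → F_EXX = 80 ksi.
Effective throat (given) t_e = 0.6875 in.
A_we = 0.6875 × 9 = 6.188 in².
F_nw = 0.6 F_EXX = 48 ksi.
R_n/Ω = (48 × 6.188) / 2.0 = 148.5 kip.

R_n/Ω ≈ 148 kip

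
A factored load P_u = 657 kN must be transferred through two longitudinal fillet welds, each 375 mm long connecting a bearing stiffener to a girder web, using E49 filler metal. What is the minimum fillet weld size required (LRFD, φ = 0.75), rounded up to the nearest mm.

E49XX → F_EXX = 490 MPa.
Total weld length L = 750 mm.
Required throat t_e = P_u / (φ × 0.6 F_EXX × L) = 657 / (0.75 × 0.6 × 490 × 750 × 10⁻³) = 3.973 mm.
Required leg w = t_e / 0.707 = 5.619 mm → use 6 mm.

w = 6 mm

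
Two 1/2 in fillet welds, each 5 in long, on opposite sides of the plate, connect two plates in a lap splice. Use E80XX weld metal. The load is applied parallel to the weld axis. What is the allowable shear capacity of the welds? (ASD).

R_n/Ω ≈ 84.8 kips

E80XX → F_EXX = 80 ksi.
Effective throat t_e = 0.707 × 0.5 = 0.3535 in.
Total length L = 10 in; A_we = 0.3535 × 10 = 3.535 in².
F_nw = 0.6 F_EXX = 0.6 × 80 = 48 ksi.
R_n = 48 × 3.535 = 169.7 kips; R_n/Ω = 169.7/2.0 = 84.84 kips.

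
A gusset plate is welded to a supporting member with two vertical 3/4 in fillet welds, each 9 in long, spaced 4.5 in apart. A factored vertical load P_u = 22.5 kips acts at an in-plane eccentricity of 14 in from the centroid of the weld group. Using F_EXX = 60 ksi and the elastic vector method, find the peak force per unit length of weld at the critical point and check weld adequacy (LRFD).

Total weld length L_w = 18 in. Treat welds as unit-width lines.
Polar moment about centroid: J = 2[d³/12 + d(b/2)²] = 2[9³/12 + 9×2.25²] = 212.6 in³.
Direct shear f_v = P/L_w = 22.5 / 18 = 1.25 kip/in (vertical).
Torsion M = P·e = 22.5 × 14 = 315 kip·in.
Critical point at (x, y) = (2.25, 4.5) from centroid. f_tx = M·y/J = 6.667 kip/in; f_ty = M·x/J = 3.333 kip/in.
Resultant f_max = √[f_tx² + (f_v + f_ty)²] = √[6.667² + (1.25 + 3.333)²] = 8.09 kip/in.
Capacity per unit length: φr_n = 0.75 × 0.6 × 60 × (0.707 × 0.75) = 14.32 kip/in.
8.09 ≤ 14.32 → adequate.

f_max ≈ 8.09 kip/in; adequate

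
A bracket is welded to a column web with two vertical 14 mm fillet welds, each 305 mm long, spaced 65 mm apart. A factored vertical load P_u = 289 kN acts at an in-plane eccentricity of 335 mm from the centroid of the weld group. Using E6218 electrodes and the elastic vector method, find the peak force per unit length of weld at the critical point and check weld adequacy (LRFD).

f_max ≈ 2940 N/mm; NOT adequate

E62XX → F_EXX = 620 MPa.
Total weld length L_w = 610 mm. Treat welds as unit-width lines.
Polar moment about centroid: J = 2[d³/12 + d(b/2)²] = 2[305³/12 + 305×32.5²] = 5373000 mm³.
Direct shear f_v = P/L_w = 289×10³ / 610 = 473.8 N/mm (vertical).
Torsion M = P·e = 289×10³ × 335 = 96815000 N·mm.
Critical point at (x, y) = (32.5, 152.5) from centroid. f_tx = M·y/J = 2748 N/mm; f_ty = M·x/J = 585.6 N/mm.
Resultant f_max = √[f_tx² + (f_v + f_ty)²] = √[2748² + (473.8 + 585.6)²] = 2945 N/mm.
Capacity per unit length: φr_n = 0.75 × 0.6 × 620 × (0.707 × 14) = 2762 N/mm.
2945 > 2762 → NOT adequate.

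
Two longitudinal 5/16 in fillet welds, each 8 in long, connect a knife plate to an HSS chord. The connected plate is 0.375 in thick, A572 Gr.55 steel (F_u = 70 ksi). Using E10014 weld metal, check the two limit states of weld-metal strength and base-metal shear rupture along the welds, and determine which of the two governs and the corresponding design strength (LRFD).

E100XX → F_EXX = 100 ksi.
t_e = 0.707 × 0.3125 = 0.2209 in; L = 16 in.
Weld metal: φR_n = 0.75 × 0.6 × 100 × 0.2209 × 16 = 159.1 kip.
Base metal (shear rupture): φR_n = 0.75 × 0.6 × 70 × 0.375 × 16 = 189 kip.
Governing: weld metal.

φR_n ≈ 159 kip (weld metal governs)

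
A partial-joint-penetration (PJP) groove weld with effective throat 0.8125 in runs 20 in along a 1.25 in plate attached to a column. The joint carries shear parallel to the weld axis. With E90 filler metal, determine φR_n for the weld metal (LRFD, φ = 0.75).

φR_n ≈ 658 kips

E90XX → F_EXX = 90 ksi.
Effective throat (given) t_e = 0.8125 in.
A_we = 0.8125 × 20 = 16.25 in².
F_nw = 0.6 F_EXX = 54 ksi.
φR_n = 0.75 × 54 × 16.25 = 658.1 kips.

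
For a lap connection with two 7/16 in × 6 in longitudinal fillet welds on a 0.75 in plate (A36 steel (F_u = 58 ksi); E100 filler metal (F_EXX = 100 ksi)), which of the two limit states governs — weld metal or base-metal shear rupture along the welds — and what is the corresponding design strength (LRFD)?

t_e = 0.707 × 0.4375 = 0.3093 in; L = 12 in.
Weld metal: φR_n = 0.75 × 0.6 × 100 × 0.3093 × 12 = 167 kip.
Base metal (shear rupture): φR_n = 0.75 × 0.6 × 58 × 0.75 × 12 = 234.9 kip.
Governing: weld metal.

φR_n ≈ 167 kip (weld metal governs)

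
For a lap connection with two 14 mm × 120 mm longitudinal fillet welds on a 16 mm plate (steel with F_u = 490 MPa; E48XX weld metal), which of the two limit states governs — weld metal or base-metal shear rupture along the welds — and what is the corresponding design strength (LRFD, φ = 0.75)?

E48XX → F_EXX = 480 MPa.
t_e = 0.707 × 14 = 9.898 mm; L = 240 mm.
Weld metal: φR_n = 0.75 × 0.6 × 480 × 9.898 × 240 × 10⁻³ = 513.1 kN.
Base metal (shear rupture): φR_n = 0.75 × 0.6 × 490 × 16 × 240 × 10⁻³ = 846.7 kN.
Governing: weld metal.

φR_n ≈ 513 kN (weld metal governs)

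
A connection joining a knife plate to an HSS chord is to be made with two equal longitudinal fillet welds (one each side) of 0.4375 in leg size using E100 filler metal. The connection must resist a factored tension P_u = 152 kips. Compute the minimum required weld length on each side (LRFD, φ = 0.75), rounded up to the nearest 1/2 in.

E100XX → F_EXX = 100 ksi.
Throat t_e = 0.707 × 0.4375 = 0.3093 in.
φr_n = 0.75 × 0.6 × 100 × 0.3093 = 13.92 kips/in.
L_req = P_u / φr_n = 152 / 13.92 = 10.92 in total.
Per side: 10.92 / 2 = 5.46 in.
Round up → use L = 5.5 in on each side.

L = 5.5 in on each side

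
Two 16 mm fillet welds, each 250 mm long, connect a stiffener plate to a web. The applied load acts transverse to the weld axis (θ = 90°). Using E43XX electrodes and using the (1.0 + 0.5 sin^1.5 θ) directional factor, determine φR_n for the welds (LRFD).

φR_n ≈ 1640 kN

E43XX → F_EXX = 430 MPa.
t_e = 0.707 × 16 = 11.31 mm; A_we = 11.31 × 500 = 5656 mm².
Directional factor: 1.0 + 0.5 sin^1.5(90°) = 1.5.
F_nw = 0.6 × 430 × 1.5 = 387 MPa.
φR_n = 0.75 × 387 × 5656 × 10⁻³ = 1642 kN.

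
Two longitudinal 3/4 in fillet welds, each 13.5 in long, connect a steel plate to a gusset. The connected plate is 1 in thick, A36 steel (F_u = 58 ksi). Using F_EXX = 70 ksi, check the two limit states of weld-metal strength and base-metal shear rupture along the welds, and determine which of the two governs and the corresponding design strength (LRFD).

t_e = 0.707 × 0.75 = 0.5302 in; L = 27 in.
Weld metal: φR_n = 0.75 × 0.6 × 70 × 0.5302 × 27 = 451 kips.
Base metal (shear rupture): φR_n = 0.75 × 0.6 × 58 × 1 × 27 = 704.7 kips.
Governing: weld metal.

φR_n ≈ 451 kips (weld metal governs)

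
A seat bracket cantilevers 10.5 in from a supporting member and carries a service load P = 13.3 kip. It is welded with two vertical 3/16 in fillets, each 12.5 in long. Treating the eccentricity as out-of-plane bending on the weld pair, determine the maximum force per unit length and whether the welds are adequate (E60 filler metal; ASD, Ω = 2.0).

E60XX → F_EXX = 60 ksi.
L_w = 2 × 12.5 = 25 in; section modulus (unit throat) S = 2 × L²/6 = 52.08 in².
Direct shear f_v = P/L_w = 13.3/25 = 0.532 kip/in.
Moment M = P × e = 13.3 × 10.5 = 139.65 kip·in; bending f_b = M/S = 2.681 kip/in.
f_max = √(f_v² + f_b²) = √(0.532² + 2.681²) = 2.734 kip/in.
r_n/Ω = (1/2.0) × 0.6 × 60 × (0.707 × 0.1875) = 2.386 kip/in → NOT adequate.

f_max ≈ 2.73 kip/in; NOT adequate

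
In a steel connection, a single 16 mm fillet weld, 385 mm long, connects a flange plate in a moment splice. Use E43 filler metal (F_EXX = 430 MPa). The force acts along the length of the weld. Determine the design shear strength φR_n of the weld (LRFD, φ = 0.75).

Effective throat t_e = 0.707 × 16 = 11.31 mm.
Total length L = 385 mm; A_we = 11.31 × 385 = 4355 mm².
F_nw = 0.6 F_EXX = 0.6 × 430 = 258 MPa.
φR_n = 0.75 × 258 × 4355 × 10⁻³ = 842.7 kN.

φR_n ≈ 843 kN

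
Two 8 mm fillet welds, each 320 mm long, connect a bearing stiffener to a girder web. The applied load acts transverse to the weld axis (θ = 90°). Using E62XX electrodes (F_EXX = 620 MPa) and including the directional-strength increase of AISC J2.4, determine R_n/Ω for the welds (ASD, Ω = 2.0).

t_e = 0.707 × 8 = 5.656 mm; A_we = 5.656 × 640 = 3620 mm².
Directional factor: 1.0 + 0.5 sin^1.5(90°) = 1.5.
F_nw = 0.6 × 620 × 1.5 = 558 MPa.
R_n/Ω = (558 × 3620) / 2.0 × 10⁻³ = 1010 kN.

R_n/Ω ≈ 1010 kN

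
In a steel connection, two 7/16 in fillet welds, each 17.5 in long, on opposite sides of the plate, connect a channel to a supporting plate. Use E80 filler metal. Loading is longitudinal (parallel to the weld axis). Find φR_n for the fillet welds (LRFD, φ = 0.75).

φR_n ≈ 390 kip

E80XX → F_EXX = 80 ksi.
Effective throat t_e = 0.707 × 0.4375 = 0.3093 in.
Total length L = 35 in; A_we = 0.3093 × 35 = 10.83 in².
F_nw = 0.6 F_EXX = 0.6 × 80 = 48 ksi.
φR_n = 0.75 × 48 × 10.83 = 389.7 kip.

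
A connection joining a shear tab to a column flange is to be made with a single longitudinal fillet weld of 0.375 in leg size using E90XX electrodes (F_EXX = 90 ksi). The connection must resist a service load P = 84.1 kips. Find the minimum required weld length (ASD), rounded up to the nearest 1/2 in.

Throat t_e = 0.707 × 0.375 = 0.2651 in.
r_n/Ω = (0.6 × 90 × 0.2651) / 2.0 = 7.158 kip/in.
L_req = P / (r_n/Ω) = 84.1 / 7.158 = 11.75 in total.
Round up → use L = 12 in.

L = 12 in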